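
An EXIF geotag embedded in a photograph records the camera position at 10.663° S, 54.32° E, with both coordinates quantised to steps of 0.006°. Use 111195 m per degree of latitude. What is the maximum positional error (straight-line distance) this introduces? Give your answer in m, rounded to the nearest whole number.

With a 0.006° grid the true value lies within half a step, ±0.006°/2 = ±0.003°, of the stored one.
Latitude error → 0.003 × 111195 = 333.585 m along the meridian.
Longitude error → 0.003 × 111195 × cos 10.663° = 0.003 × 111195 × 0.9827 ≈ 327.825 m.
Combining orthogonally: (333.585² + 327.825²)^½ ≈ 467.705 m.

468 m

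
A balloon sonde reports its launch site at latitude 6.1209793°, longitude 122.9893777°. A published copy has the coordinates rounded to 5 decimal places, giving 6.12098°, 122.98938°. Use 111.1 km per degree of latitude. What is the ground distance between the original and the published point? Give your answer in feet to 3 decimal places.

Δlat = 6.1209793 − 6.12098 = -0.0000007°; Δlon = 122.9893777 − 122.98938 = -0.0000023°.
N–S: -0.0000007° × 111100 m/° = -0.07777 m.
E–W at 6.12098°: -0.0000023° × 111100 × cos 6.12098° = -0.0000023 × 111100 × 0.9943 ≈ -0.254073 m.
Combined displacement = (0.07777² + 0.254073²)^½ ≈ 0.265709 m.
In feet: 0.265709 m ÷ 0.3048 ≈ 0.87175 ft.

0.872 feet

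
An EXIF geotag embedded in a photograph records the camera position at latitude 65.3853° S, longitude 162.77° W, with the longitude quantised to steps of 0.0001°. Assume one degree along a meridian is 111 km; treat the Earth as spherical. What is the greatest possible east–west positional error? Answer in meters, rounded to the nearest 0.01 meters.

2.31 meters

With a 0.0001° grid the true value lies within half a step, ±0.0001°/2 = ±5e-05°, of the stored one.
Parallels shrink by cos φ, so at 65.3853° a degree of longitude is 111000 × 0.4165 ≈ 46233.1 m.
Maximum E–W displacement: 5e-05 × 46233.1 = 2.31165 m.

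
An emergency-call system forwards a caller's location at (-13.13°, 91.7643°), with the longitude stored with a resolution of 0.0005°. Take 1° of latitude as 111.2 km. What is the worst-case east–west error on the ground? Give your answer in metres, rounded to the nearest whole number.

27 metres

With a 0.0005° grid the true value lies within half a step, ±0.0005°/2 = ±0.00025°, of the stored one.
At latitude 13.13° a degree of longitude spans 111200 m × cos 13.13° = 111200 × 0.9739 ≈ 108293 m.
Maximum E–W displacement: 0.00025 × 108293 = 27.0732 m.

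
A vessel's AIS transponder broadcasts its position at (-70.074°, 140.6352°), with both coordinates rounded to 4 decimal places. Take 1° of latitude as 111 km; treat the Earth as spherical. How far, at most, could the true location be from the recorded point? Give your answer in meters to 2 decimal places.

5.86 meters

Rounding to 4 decimal places leaves each coordinate within ±5e-05° of the true value.
N–S: 5e-05° × 111000 m/° = 5.55 m.
E–W at 70.074°: 5e-05° × 111000 × cos 70.074° = 5e-05 × 111000 × 0.3408 ≈ 1.89147 m.
Combining orthogonally: (5.55² + 1.89147²)^½ ≈ 5.86346 m.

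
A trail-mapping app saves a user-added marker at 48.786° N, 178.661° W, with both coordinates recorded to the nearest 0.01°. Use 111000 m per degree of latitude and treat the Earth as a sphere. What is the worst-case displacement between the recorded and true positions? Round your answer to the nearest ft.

2181 ft

Rounding to 2 decimal places leaves each coordinate within ±0.005° of the true value.
North–south component: 0.005° × 111000 = 555 m.
East–west component at 48.786°: 0.005° × 111000 × cos 48.786° ≈ 0.005 × 73134.9 ≈ 365.675 m.
Worst case both components are at the extreme and orthogonal: √(555² + 365.675²) ≈ 664.637 m.
In feet: 664.637 m ÷ 0.3048 ≈ 2180.6 ft.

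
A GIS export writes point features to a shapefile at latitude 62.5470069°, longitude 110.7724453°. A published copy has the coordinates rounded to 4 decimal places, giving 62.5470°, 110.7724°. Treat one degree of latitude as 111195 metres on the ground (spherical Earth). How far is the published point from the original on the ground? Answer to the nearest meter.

2 meters

Δlat = 62.5470069 − 62.5470 = +0.0000069°; Δlon = 110.7724453 − 110.7724 = +0.0000453°.
North–south shift: 0.0000069 × 111195 = 0.767246 m.
East–west at this latitude: 0.0000453° × 111195 × cos 62.547° ≈ 0.0000453 × 51263.2 = 2.32222 m.
Distance: √(0.767246² + 2.32222²) ≈ 2.44569 m.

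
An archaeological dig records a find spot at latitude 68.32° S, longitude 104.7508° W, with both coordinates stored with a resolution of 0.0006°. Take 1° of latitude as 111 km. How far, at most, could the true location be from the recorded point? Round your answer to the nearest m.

With a 0.0006° grid the true value lies within half a step, ±0.0006°/2 = ±0.0003°, of the stored one.
Latitude error → 0.0003 × 111000 = 33.3 m along the meridian.
E–W at 68.32°: 0.0003° × 111000 × cos 68.32° = 0.0003 × 111000 × 0.3694 ≈ 12.3018 m.
Combining orthogonally: (33.3² + 12.3018²)^½ ≈ 35.4996 m.

35 m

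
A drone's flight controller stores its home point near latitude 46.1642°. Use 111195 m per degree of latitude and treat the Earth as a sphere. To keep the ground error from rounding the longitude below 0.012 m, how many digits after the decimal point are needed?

At 46.1642° one degree of longitude covers 111195 × cos 46.1642° ≈ 111195 × 0.6926 ≈ 77013 m.
Rounding to N decimal places gives at most 0.5 × 10⁻ᴺ degrees of error, i.e. 0.5 × 10⁻ᴺ × 77013 m.
Need 0.5 × 77013 × 10⁻ᴺ ≤ 0.012 → 10⁻ᴺ ≤ 3.116e-07, so N ≥ 6.51.
At 6 places the error can reach 0.0385 m, but 7 places keeps it to 0.00385 m.

7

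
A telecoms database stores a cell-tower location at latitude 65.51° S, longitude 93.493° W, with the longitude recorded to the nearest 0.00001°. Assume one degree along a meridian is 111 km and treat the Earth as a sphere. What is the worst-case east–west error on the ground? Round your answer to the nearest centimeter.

Rounding to 5 decimal places leaves the longitude within ±5e-06° of the true value.
At latitude 65.51° a degree of longitude spans 111000 m × cos 65.51° = 111000 × 0.4145 ≈ 46013.3 m.
Maximum E–W displacement: 5e-06 × 46013.3 = 0.230067 m.
That is 0.230067 m = 23.007 cm.

23 centimeters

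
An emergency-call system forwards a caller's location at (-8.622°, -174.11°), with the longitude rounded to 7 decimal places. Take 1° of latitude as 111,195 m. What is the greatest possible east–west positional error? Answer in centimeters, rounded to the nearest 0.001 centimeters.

0.550 centimeters

Rounding to 7 decimal places leaves the longitude within ±5e-08° of the true value.
One degree of longitude at 8.622° is 111195 × cos 8.622° ≈ 111195 × 0.9887 = 109938 m.
So at most 5e-08° × 109938 ≈ 0.00549692 m east–west.
That is 0.00549692 m = 0.54969 cm.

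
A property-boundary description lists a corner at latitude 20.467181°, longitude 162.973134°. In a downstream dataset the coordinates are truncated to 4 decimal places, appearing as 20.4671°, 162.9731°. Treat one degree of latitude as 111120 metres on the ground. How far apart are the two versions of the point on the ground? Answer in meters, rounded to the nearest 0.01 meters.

Δlat = 20.467181 − 20.4671 = +0.000081°; Δlon = 162.973134 − 162.9731 = +0.000034°.
N–S: 0.000081° × 111120 m/° = 9.00072 m.
East–west at this latitude: 0.000034° × 111120 × cos 20.4671° ≈ 0.000034 × 104105 = 3.53958 m.
Combined displacement = (9.00072² + 3.53958²)^½ ≈ 9.67169 m.

9.67 meters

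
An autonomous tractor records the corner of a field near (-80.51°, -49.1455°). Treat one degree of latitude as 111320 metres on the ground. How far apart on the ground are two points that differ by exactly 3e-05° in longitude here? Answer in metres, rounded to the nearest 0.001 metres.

One degree of longitude here spans 111320 × cos 80.51° = 111320 × 0.1649 ≈ 18353.9 m; 3e-05° of that is 0.550618 m.

0.551 metres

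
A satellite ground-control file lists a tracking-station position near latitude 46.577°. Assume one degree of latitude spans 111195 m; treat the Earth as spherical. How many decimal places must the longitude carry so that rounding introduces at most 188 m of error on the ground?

3 decimal places

At 46.577° one degree of longitude covers 111195 × cos 46.577° ≈ 111195 × 0.6874 ≈ 76433.1 m.
With N decimal places the half-ulp bound is 0.5·10⁻ᴺ°, or 0.5·10⁻ᴺ × 76433.1 m on the ground.
Need 0.5 × 76433.1 × 10⁻ᴺ ≤ 188 → 10⁻ᴺ ≤ 4.919e-03, so N ≥ 2.31.
So 3 decimal places suffice (38.2 m); 2 would allow up to 382 m.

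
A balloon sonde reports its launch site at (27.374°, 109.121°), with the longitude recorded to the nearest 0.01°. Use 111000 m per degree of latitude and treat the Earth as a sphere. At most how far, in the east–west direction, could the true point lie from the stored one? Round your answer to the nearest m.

Rounding to 2 decimal places leaves the longitude within ±0.005° of the true value.
One degree of longitude at 27.374° is 111000 × cos 27.374° ≈ 111000 × 0.8880 = 98570.7 m.
Maximum E–W displacement: 0.005 × 98570.7 = 492.853 m.

493 m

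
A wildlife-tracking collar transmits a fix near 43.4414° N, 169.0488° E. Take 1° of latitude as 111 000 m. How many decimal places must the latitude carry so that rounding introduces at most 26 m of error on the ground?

4 decimal places

One degree of latitude covers 111000 m.
With N decimal places the half-ulp bound is 0.5·10⁻ᴺ°, or 0.5·10⁻ᴺ × 111000 m on the ground.
Setting 55500 × 10⁻ᴺ ≤ 26 gives 10ᴺ ≥ 2135, i.e. N ≥ 3.33.
So 4 decimal places suffice (5.55 m); 3 would allow up to 55.5 m.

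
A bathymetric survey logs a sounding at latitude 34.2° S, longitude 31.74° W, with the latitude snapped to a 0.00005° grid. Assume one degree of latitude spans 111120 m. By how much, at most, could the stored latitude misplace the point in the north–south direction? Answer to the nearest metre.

With a 0.00005° grid the true value lies within half a step, ±0.00005°/2 = ±2.5e-05°, of the stored one.
So the N–S error is at most 2.5e-05 × 111120 = 2.778 m.

3 metres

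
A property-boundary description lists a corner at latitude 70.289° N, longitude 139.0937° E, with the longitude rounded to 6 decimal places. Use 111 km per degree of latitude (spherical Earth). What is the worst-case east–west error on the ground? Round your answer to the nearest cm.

Rounding to 6 decimal places leaves the longitude within ±5e-07° of the true value.
One degree of longitude at 70.289° is 111000 × cos 70.289° ≈ 111000 × 0.3373 = 37437.6 m.
So at most 5e-07° × 37437.6 ≈ 0.0187188 m east–west.
That is 0.0187188 m = 1.8719 cm.

2 cm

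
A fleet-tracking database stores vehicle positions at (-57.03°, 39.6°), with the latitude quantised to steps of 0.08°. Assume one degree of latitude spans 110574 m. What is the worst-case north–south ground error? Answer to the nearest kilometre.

4 kilometres

With a 0.08° grid the true value lies within half a step, ±0.08°/2 = ±0.04°, of the stored one.
Along the meridian that is 0.04° × 110574 m/° = 4422.96 m.
That is 4422.96 m = 4.423 km.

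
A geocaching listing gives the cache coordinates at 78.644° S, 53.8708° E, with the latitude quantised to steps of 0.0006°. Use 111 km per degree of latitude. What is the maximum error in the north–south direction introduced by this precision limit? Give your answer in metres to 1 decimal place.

33.3 metres

With a 0.0006° grid the true value lies within half a step, ±0.0006°/2 = ±0.0003°, of the stored one.
So the N–S error is at most 0.0003 × 111000 = 33.3 m.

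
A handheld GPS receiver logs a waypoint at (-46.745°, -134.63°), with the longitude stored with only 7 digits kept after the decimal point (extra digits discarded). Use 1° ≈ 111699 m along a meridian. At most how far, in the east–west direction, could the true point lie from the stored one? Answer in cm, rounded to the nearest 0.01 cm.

0.77 cm

Truncating at 7 decimal places can drop up to a full unit in the last place, so the longitude may be off by as much as 1e-07°.
At latitude 46.745° a degree of longitude spans 111699 m × cos 46.745° = 111699 × 0.6852 ≈ 76541.4 m.
So at most 1e-07° × 76541.4 ≈ 0.00765414 m east–west.
That is 0.00765414 m = 0.76541 cm.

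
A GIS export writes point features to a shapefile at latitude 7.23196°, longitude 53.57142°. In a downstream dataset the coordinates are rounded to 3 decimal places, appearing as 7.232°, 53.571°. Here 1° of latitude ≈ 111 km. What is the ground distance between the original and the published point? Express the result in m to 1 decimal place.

46.5 m

The latitude changed by -0.00004° and the longitude by +0.00042°.
North–south shift: -0.00004 × 111000 = -4.44 m.
E–W at 7.232°: 0.00042° × 111000 × cos 7.232° = 0.00042 × 111000 × 0.9920 ≈ 46.2491 m.
Distance: √(4.44² + 46.2491²) ≈ 46.4618 m.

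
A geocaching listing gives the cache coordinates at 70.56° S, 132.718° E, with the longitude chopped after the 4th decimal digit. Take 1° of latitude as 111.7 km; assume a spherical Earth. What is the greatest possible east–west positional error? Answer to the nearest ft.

12 ft

Truncating at 4 decimal places can drop up to a full unit in the last place, so the longitude may be off by as much as 0.0001°.
At latitude 70.56° a degree of longitude spans 111700 m × cos 70.56° = 111700 × 0.3328 ≈ 37175.9 m.
Maximum E–W displacement: 0.0001 × 37175.9 = 3.71759 m.
Converting: 3.71759 m × 3.2808 ft/m ≈ 12.197 ft.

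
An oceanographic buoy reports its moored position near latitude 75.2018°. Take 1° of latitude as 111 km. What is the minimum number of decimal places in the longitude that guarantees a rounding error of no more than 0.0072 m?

At 75.2018° one degree of longitude covers 111000 × cos 75.2018° ≈ 111000 × 0.2554 ≈ 28351.1 m.
Rounding to N decimal places gives at most 0.5 × 10⁻ᴺ degrees of error, i.e. 0.5 × 10⁻ᴺ × 28351.1 m.
Need 0.5 × 28351.1 × 10⁻ᴺ ≤ 0.0072 → 10⁻ᴺ ≤ 5.079e-07, so N ≥ 6.29.
At 6 places the error can reach 0.0142 m, but 7 places keeps it to 0.00142 m.

7 decimal places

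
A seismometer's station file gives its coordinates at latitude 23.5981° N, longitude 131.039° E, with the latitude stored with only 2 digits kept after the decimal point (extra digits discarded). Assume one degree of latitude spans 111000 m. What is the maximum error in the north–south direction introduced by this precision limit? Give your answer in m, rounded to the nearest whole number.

1110 m

Truncating at 2 decimal places can drop up to a full unit in the last place, so the latitude may be off by as much as 0.01°.
So the N–S error is at most 0.01 × 111000 = 1110 m.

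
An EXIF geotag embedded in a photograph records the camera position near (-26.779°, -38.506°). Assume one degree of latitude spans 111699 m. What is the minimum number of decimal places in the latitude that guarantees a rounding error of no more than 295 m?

One degree of latitude covers 111699 m.
With N decimal places the half-ulp bound is 0.5·10⁻ᴺ°, or 0.5·10⁻ᴺ × 111699 m on the ground.
Setting 55849.5 × 10⁻ᴺ ≤ 295 gives 10ᴺ ≥ 189.3, i.e. N ≥ 2.28.
So 3 decimal places suffice (55.8 m); 2 would allow up to 558 m.

3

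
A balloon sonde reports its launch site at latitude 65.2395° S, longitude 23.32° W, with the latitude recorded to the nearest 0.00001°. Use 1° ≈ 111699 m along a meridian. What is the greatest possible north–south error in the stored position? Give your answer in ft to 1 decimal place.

Rounding to 5 decimal places leaves the latitude within ±5e-06° of the true value.
So the N–S error is at most 5e-06 × 111699 = 0.558495 m.
In feet: 0.558495 m ÷ 0.3048 ≈ 1.8323 ft.

1.8 ft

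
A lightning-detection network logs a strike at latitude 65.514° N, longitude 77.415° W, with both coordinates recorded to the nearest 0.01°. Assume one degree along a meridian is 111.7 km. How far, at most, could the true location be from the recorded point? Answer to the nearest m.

605 m

Rounding to 2 decimal places leaves each coordinate within ±0.005° of the true value.
N–S: 0.005° × 111700 m/° = 558.5 m.
E–W at 65.514°: 0.005° × 111700 × cos 65.514° = 0.005 × 111700 × 0.4145 ≈ 231.482 m.
The two errors are perpendicular, so the maximum displacement is √(558.5² + 231.482²) ≈ 604.571 m.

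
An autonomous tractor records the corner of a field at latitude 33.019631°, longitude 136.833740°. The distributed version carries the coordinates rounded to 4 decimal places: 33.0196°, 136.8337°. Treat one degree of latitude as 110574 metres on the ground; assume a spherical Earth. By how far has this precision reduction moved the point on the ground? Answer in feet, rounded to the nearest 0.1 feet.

The latitude changed by +0.000031° and the longitude by +0.000040°.
N–S: 0.000031° × 110574 m/° = 3.42779 m.
East–west at this latitude: 0.000040° × 110574 × cos 33.0196° ≈ 0.000040 × 92714.6 = 3.70858 m.
Hypotenuse of the two orthogonal shifts: √(3.42779² + 3.70858²) = 5.05008 m.
Converting: 5.05008 m × 3.2808 ft/m ≈ 16.569 ft.

16.6 feet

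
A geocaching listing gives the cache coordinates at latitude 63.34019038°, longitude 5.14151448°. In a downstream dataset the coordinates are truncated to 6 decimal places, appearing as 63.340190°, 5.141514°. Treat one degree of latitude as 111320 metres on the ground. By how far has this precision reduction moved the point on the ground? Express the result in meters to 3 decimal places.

Δlat = 63.34019038 − 63.340190 = +0.00000038°; Δlon = 5.14151448 − 5.141514 = +0.00000048°.
N–S: 0.00000038° × 111320 m/° = 0.0423016 m.
East–west at this latitude: 0.00000048° × 111320 × cos 63.3402° ≈ 0.00000048 × 49948.4 = 0.0239752 m.
Hypotenuse of the two orthogonal shifts: √(0.0423016² + 0.0239752²) = 0.0486234 m.

0.049 meters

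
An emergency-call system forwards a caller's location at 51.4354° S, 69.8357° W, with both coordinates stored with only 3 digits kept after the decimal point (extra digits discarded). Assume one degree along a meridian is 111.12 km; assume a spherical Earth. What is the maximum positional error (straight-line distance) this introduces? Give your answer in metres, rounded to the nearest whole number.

131 metres

Truncating at 3 decimal places can drop up to a full unit in the last place, so each coordinate may be off by as much as 0.001°.
Latitude error → 0.001 × 111120 = 111.12 m along the meridian.
Longitude error → 0.001 × 111120 × cos 51.4354° = 0.001 × 111120 × 0.6234 ≈ 69.2718 m.
Combining orthogonally: (111.12² + 69.2718²)^½ ≈ 130.944 m.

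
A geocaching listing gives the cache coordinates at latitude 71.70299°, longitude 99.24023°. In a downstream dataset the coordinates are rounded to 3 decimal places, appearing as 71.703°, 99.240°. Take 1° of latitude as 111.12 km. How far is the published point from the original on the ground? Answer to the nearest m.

8 m

The latitude changed by -0.00001° and the longitude by +0.00023°.
N–S: -0.00001° × 111120 m/° = -1.1112 m.
East–west at this latitude: 0.00023° × 111120 × cos 71.703° ≈ 0.00023 × 34885.3 = 8.02362 m.
Distance: √(1.1112² + 8.02362²) ≈ 8.1002 m.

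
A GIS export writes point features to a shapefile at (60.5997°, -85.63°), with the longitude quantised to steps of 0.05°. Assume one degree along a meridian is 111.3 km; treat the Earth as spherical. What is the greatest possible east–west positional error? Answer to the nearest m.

With a 0.05° grid the true value lies within half a step, ±0.05°/2 = ±0.025°, of the stored one.
One degree of longitude at 60.5997° is 111300 × cos 60.5997° ≈ 111300 × 0.4909 = 54638.1 m.
So at most 0.025° × 54638.1 ≈ 1365.95 m east–west.

1366 m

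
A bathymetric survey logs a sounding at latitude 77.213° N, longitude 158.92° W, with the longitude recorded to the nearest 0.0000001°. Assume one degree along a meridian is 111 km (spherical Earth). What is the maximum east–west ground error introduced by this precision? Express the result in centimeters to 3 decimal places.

0.123 centimeters

Rounding to 7 decimal places leaves the longitude within ±5e-08° of the true value.
At latitude 77.213° a degree of longitude spans 111000 m × cos 77.213° = 111000 × 0.2213 ≈ 24567.3 m.
Maximum E–W displacement: 5e-08 × 24567.3 = 0.00122837 m.
That is 0.00122837 m = 0.12284 cm.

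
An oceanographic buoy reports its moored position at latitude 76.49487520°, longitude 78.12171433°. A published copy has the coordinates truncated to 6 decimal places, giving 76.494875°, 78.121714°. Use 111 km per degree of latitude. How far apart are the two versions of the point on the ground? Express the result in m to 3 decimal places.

The latitude changed by +0.00000020° and the longitude by +0.00000033°.
North–south shift: 0.00000020 × 111000 = 0.0222 m.
East–west at this latitude: 0.00000033° × 111000 × cos 76.4949° ≈ 0.00000033 × 25922.1 = 0.00855429 m.
Distance: √(0.0222² + 0.00855429²) ≈ 0.0237911 m.

0.024 m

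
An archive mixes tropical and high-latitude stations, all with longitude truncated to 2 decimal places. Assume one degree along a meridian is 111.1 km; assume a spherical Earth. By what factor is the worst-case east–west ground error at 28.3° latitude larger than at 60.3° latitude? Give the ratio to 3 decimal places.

1.777

Truncating at 2 decimal places can drop up to a full unit in the last place, so the longitude may be off by as much as 0.01°.
At 28.3°: 0.01° × 111100 × cos 28.3° = 0.01 × 111100 × 0.8805 ≈ 978.21 m.
Error at 60.3° = 0.01° × 111100 × cos 60.3° ≈ 1111 × 0.4955 = 550.45 m.
Ratio: 978.21 / 550.45 = cos 28.3° / cos 60.3° ≈ 1.7771.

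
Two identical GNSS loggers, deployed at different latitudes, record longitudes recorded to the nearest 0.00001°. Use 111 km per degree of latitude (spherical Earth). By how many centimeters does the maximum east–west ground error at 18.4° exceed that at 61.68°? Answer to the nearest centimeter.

26 centimeters

Rounding to 5 decimal places leaves the longitude within ±5e-06° of the true value.
Error at 18.4° = 5e-06° × 111000 × cos 18.4° ≈ 0.555 × 0.9489 = 0.52663 m.
At 61.68°: 5e-06° × 111000 × cos 61.68° = 5e-06 × 111000 × 0.4744 ≈ 0.26329 m.
Difference: 0.52663 − 0.26329 = 0.26334 m.
That is 0.263337 m = 26.334 cm.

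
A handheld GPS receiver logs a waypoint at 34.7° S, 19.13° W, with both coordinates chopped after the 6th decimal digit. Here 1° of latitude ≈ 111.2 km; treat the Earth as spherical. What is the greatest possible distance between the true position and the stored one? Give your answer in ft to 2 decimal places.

0.47 ft

Truncating at 6 decimal places can drop up to a full unit in the last place, so each coordinate may be off by as much as 1e-06°.
North–south component: 1e-06° × 111200 = 0.1112 m.
Longitude error → 1e-06 × 111200 × cos 34.7° = 1e-06 × 111200 × 0.8221 ≈ 0.0914224 m.
Combining orthogonally: (0.1112² + 0.0914224²)^½ ≈ 0.143957 m.
Converting: 0.143957 m × 3.2808 ft/m ≈ 0.4723 ft.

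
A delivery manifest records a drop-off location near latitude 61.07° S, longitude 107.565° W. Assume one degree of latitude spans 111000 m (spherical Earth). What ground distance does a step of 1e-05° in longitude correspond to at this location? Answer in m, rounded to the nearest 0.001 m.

0.537 m

1e-05° of longitude at 61.07° is 1e-05 × 111000 × cos 61.07° ≈ 1e-05 × 53695.2 = 0.536952 m.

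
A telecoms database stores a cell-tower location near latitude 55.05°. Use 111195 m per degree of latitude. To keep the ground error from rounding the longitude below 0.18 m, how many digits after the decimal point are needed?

6 decimal places

At 55.05° one degree of longitude covers 111195 × cos 55.05° ≈ 111195 × 0.5729 ≈ 63699.3 m.
With N decimal places the half-ulp bound is 0.5·10⁻ᴺ°, or 0.5·10⁻ᴺ × 63699.3 m on the ground.
Need 0.5 × 63699.3 × 10⁻ᴺ ≤ 0.18 → 10⁻ᴺ ≤ 5.652e-06, so N ≥ 5.25.
At 5 places the error can reach 0.318 m, but 6 places keeps it to 0.0318 m.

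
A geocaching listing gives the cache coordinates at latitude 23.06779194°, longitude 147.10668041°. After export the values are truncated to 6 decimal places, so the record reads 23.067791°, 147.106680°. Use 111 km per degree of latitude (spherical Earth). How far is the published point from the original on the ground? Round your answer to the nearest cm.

The latitude changed by +0.00000094° and the longitude by +0.00000041°.
N–S: 0.00000094° × 111000 m/° = 0.10434 m.
East–west at this latitude: 0.00000041° × 111000 × cos 23.0678° ≈ 0.00000041 × 102125 = 0.0418711 m.
Hypotenuse of the two orthogonal shifts: √(0.10434² + 0.0418711²) = 0.112428 m.
That is 0.112428 m = 11.243 cm.

11 cm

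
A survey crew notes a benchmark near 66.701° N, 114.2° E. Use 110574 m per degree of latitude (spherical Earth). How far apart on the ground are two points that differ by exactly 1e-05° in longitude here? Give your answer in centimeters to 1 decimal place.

One degree of longitude here spans 110574 × cos 66.701° = 110574 × 0.3955 ≈ 43735.3 m; 1e-05° of that is 0.437353 m.
That is 0.437353 m = 43.735 cm.

43.7 centimeters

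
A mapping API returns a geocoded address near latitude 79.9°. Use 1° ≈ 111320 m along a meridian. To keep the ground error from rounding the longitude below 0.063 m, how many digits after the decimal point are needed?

6 decimal places

At 79.9° one degree of longitude covers 111320 × cos 79.9° ≈ 111320 × 0.1754 ≈ 19521.8 m.
Rounding to N decimal places gives at most 0.5 × 10⁻ᴺ degrees of error, i.e. 0.5 × 10⁻ᴺ × 19521.8 m.
Setting 9760.91 × 10⁻ᴺ ≤ 0.063 gives 10ᴺ ≥ 1.549e+05, i.e. N ≥ 5.19.
So 6 decimal places suffice (0.00976 m); 5 would allow up to 0.0976 m.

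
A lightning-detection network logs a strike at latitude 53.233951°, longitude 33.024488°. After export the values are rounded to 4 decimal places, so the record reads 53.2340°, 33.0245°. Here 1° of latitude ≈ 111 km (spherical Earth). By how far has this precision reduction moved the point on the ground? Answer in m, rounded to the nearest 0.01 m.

The latitude changed by -0.000049° and the longitude by -0.000012°.
North–south shift: -0.000049 × 111000 = -5.439 m.
E–W at 53.234°: -0.000012° × 111000 × cos 53.234° = -0.000012 × 111000 × 0.5985 ≈ -0.797266 m.
Distance: √(5.439² + 0.797266²) ≈ 5.49712 m.

5.50 m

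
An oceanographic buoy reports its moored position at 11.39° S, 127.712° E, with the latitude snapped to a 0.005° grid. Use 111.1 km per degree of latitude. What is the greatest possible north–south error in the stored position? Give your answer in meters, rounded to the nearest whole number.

With a 0.005° grid the true value lies within half a step, ±0.005°/2 = ±0.0025°, of the stored one.
Along the meridian that is 0.0025° × 111100 m/° = 277.75 m.

278 meters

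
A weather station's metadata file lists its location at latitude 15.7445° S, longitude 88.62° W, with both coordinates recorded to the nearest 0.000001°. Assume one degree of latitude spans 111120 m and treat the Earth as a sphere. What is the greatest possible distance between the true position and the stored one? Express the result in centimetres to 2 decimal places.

7.71 centimetres

Rounding to 6 decimal places leaves each coordinate within ±5e-07° of the true value.
Latitude error → 5e-07 × 111120 = 0.05556 m along the meridian.
E–W at 15.7445°: 5e-07° × 111120 × cos 15.7445° = 5e-07 × 111120 × 0.9625 ≈ 0.0534755 m.
Worst case both components are at the extreme and orthogonal: √(0.05556² + 0.0534755²) ≈ 0.0771138 m.
That is 0.0771138 m = 7.7114 cm.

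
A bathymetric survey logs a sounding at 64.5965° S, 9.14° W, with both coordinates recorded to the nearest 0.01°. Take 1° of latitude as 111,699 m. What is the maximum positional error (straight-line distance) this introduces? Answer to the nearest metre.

608 metres

Rounding to 2 decimal places leaves each coordinate within ±0.005° of the true value.
Latitude error → 0.005 × 111699 = 558.495 m along the meridian.
Longitude error → 0.005 × 111699 × cos 64.5965° = 0.005 × 111699 × 0.4290 ≈ 239.589 m.
Combining orthogonally: (558.495² + 239.589²)^½ ≈ 607.717 m.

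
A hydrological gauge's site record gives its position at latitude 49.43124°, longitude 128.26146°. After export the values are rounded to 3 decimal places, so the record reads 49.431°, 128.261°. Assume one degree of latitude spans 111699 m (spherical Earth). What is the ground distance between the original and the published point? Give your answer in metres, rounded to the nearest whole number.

43 metres

Δlat = 49.43124 − 49.431 = +0.00024°; Δlon = 128.26146 − 128.261 = +0.00046°.
North–south shift: 0.00024 × 111699 = 26.8078 m.
East–west at this latitude: 0.00046° × 111699 × cos 49.431° ≈ 0.00046 × 72644.9 = 33.4167 m.
Combined displacement = (26.8078² + 33.4167²)^½ ≈ 42.8407 m.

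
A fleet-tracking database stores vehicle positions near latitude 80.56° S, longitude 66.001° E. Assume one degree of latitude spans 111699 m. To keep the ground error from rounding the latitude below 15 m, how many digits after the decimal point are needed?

One degree of latitude covers 111699 m.
Rounding to N decimal places gives at most 0.5 × 10⁻ᴺ degrees of error, i.e. 0.5 × 10⁻ᴺ × 111699 m.
Need 0.5 × 111699 × 10⁻ᴺ ≤ 15 → 10⁻ᴺ ≤ 2.686e-04, so N ≥ 3.57.
N = 3 would give 55.8 m (too coarse); N = 4 gives 5.58 m ≤ 15 m.

4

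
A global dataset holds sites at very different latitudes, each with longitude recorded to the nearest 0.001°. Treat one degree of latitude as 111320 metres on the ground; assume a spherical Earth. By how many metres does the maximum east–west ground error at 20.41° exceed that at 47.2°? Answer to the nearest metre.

14 metres

Rounding to 3 decimal places leaves the longitude within ±0.0005° of the true value.
Error at 20.41° = 0.0005° × 111320 × cos 20.41° ≈ 55.66 × 0.9372 = 52.166 m.
Error at 47.2° = 0.0005° × 111320 × cos 47.2° ≈ 55.66 × 0.6794 = 37.818 m.
So the lower-latitude error exceeds the higher by 52.166 − 37.818 = 14.348 m.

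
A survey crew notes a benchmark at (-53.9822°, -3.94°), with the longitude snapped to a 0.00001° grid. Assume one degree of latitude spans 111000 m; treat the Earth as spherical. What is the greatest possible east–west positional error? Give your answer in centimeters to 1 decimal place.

With a 0.00001° grid the true value lies within half a step, ±0.00001°/2 = ±5e-06°, of the stored one.
One degree of longitude at 53.9822° is 111000 × cos 53.9822° ≈ 111000 × 0.5880 = 65272.1 m.
So at most 5e-06° × 65272.1 ≈ 0.32636 m east–west.
That is 0.32636 m = 32.636 cm.

32.6 centimeters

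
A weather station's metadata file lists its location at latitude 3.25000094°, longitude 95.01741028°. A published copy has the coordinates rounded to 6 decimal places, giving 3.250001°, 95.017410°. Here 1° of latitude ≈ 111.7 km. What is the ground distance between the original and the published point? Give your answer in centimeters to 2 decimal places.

The latitude changed by -0.00000006° and the longitude by +0.00000028°.
N–S: -0.00000006° × 111700 m/° = -0.006702 m.
East–west at this latitude: 0.00000028° × 111700 × cos 3.25° ≈ 0.00000028 × 111520 = 0.0312257 m.
Hypotenuse of the two orthogonal shifts: √(0.006702² + 0.0312257²) = 0.0319368 m.
That is 0.0319368 m = 3.1937 cm.

3.19 centimeters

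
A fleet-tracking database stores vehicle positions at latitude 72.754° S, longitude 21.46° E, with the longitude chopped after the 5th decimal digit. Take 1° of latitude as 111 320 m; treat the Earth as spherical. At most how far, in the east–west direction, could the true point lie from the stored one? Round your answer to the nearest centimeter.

Truncating at 5 decimal places can drop up to a full unit in the last place, so the longitude may be off by as much as 1e-05°.
Parallels shrink by cos φ, so at 72.754° a degree of longitude is 111320 × 0.2965 ≈ 33003.6 m.
So at most 1e-05° × 33003.6 ≈ 0.330036 m east–west.
That is 0.330036 m = 33.004 cm.

33 centimeters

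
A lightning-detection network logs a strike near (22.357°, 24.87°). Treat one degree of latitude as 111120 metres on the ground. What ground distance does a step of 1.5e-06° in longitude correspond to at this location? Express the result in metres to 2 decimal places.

One degree of longitude here spans 111120 × cos 22.357° = 111120 × 0.9248 ≈ 102767 m; 1.5e-06° of that is 0.154151 m.

0.15 metres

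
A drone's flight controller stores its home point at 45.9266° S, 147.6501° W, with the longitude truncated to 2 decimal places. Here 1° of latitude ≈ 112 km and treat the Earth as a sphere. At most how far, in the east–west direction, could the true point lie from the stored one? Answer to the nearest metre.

Truncating at 2 decimal places can drop up to a full unit in the last place, so the longitude may be off by as much as 0.01°.
One degree of longitude at 45.9266° is 112000 × cos 45.9266° ≈ 112000 × 0.6956 = 77904.9 m.
East–west error: 0.01° × 77904.9 m/° ≈ 779.049 m.

779 metres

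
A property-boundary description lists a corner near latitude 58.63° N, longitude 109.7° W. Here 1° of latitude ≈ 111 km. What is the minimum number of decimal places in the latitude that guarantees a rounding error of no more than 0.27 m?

One degree of latitude covers 111000 m.
N decimal places → at most half a unit in the last place, 0.5 × 10⁻ᴺ° = 111000/2 × 10⁻ᴺ m.
Need 0.5 × 111000 × 10⁻ᴺ ≤ 0.27 → 10⁻ᴺ ≤ 4.865e-06, so N ≥ 5.31.
At 5 places the error can reach 0.555 m, but 6 places keeps it to 0.0555 m.

6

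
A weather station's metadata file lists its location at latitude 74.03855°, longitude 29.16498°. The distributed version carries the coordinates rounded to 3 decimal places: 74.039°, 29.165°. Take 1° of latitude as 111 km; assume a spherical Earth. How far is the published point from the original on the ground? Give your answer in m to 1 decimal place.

The latitude changed by -0.00045° and the longitude by -0.00002°.
N–S: -0.00045° × 111000 m/° = -49.95 m.
E–W at 74.039°: -0.00002° × 111000 × cos 74.039° = -0.00002 × 111000 × 0.2750 ≈ -0.610462 m.
Distance: √(49.95² + 0.610462²) ≈ 49.9537 m.

50.0 m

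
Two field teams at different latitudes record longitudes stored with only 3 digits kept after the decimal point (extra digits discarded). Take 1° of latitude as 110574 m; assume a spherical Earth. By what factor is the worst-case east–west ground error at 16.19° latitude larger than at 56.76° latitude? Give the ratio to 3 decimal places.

1.752

Truncating at 3 decimal places can drop up to a full unit in the last place, so the longitude may be off by as much as 0.001°.
At 16.19°: 0.001° × 110574 × cos 16.19° = 0.001 × 110574 × 0.9603 ≈ 106.19 m.
At 56.76°: 0.001° × 110574 × cos 56.76° = 0.001 × 110574 × 0.5481 ≈ 60.611 m.
The ratio reduces to cos 16.19° / cos 56.76° = 0.9603/0.5481 ≈ 1.7520.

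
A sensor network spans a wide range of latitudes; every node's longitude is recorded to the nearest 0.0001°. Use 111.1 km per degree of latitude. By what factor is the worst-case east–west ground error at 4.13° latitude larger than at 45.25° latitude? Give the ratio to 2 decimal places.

1.42

Rounding to 4 decimal places leaves the longitude within ±5e-05° of the true value.
At 4.13°: 5e-05° × 111100 × cos 4.13° = 5e-05 × 111100 × 0.9974 ≈ 5.5406 m.
At 45.25°: 5e-05° × 111100 × cos 45.25° = 5e-05 × 111100 × 0.7040 ≈ 3.9108 m.
The ratio reduces to cos 4.13° / cos 45.25° = 0.9974/0.7040 ≈ 1.4167.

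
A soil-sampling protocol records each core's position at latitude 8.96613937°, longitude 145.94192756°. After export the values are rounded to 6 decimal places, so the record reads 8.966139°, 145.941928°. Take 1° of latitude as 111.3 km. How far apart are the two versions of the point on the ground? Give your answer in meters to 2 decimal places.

The latitude changed by +0.00000037° and the longitude by -0.00000044°.
North–south shift: 0.00000037 × 111300 = 0.041181 m.
East–west at this latitude: -0.00000044° × 111300 × cos 8.96614° ≈ -0.00000044 × 109940 = -0.0483736 m.
Combined displacement = (0.041181² + 0.0483736²)^½ ≈ 0.0635286 m.

0.06 meters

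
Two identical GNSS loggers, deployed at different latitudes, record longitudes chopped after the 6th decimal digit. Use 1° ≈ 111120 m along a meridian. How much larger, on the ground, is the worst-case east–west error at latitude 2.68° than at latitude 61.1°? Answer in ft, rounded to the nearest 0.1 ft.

0.2 ft

Truncating at 6 decimal places can drop up to a full unit in the last place, so the longitude may be off by as much as 1e-06°.
Error at 2.68° = 1e-06° × 111120 × cos 2.68° ≈ 0.11112 × 0.9989 = 0.111 m.
At 61.1°: 1e-06° × 111120 × cos 61.1° = 1e-06 × 111120 × 0.4833 ≈ 0.053702 m.
Difference: 0.111 − 0.053702 = 0.057296 m.
Converting: 0.0572961 m × 3.2808 ft/m ≈ 0.18798 ft.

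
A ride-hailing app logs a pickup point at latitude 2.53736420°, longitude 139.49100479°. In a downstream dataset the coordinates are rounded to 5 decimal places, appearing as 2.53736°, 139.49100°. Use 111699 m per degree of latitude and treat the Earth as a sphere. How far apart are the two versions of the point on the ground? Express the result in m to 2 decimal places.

0.71 m

The latitude changed by +0.00000420° and the longitude by +0.00000479°.
North–south shift: 0.00000420 × 111699 = 0.469136 m.
East–west at this latitude: 0.00000479° × 111699 × cos 2.53736° ≈ 0.00000479 × 111589 = 0.534514 m.
Hypotenuse of the two orthogonal shifts: √(0.469136² + 0.534514²) = 0.711191 m.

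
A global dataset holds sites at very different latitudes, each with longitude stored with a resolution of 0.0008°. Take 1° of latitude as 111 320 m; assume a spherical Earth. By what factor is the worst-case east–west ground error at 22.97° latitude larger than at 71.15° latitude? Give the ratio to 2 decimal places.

2.85

With a 0.0008° grid the true value lies within half a step, ±0.0008°/2 = ±0.0004°, of the stored one.
Error at 22.97° = 0.0004° × 111320 × cos 22.97° ≈ 44.528 × 0.9207 = 40.997 m.
Error at 71.15° = 0.0004° × 111320 × cos 71.15° ≈ 44.528 × 0.3231 = 14.387 m.
The ratio reduces to cos 22.97° / cos 71.15° = 0.9207/0.3231 ≈ 2.8497.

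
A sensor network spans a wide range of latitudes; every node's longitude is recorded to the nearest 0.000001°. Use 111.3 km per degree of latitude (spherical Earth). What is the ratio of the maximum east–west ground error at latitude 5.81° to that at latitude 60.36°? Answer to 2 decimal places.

2.01

Rounding to 6 decimal places leaves the longitude within ±5e-07° of the true value.
At 5.81°: 5e-07° × 111300 × cos 5.81° = 5e-07 × 111300 × 0.9949 ≈ 0.055364 m.
Error at 60.36° = 5e-07° × 111300 × cos 60.36° ≈ 0.05565 × 0.4945 = 0.027522 m.
Ratio: 0.055364 / 0.027522 = cos 5.81° / cos 60.36° ≈ 2.0117.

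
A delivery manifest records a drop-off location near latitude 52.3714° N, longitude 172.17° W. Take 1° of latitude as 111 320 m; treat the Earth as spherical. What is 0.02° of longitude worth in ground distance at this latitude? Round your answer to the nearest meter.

1359 meters

0.02° of longitude at 52.3714° is 0.02 × 111320 × cos 52.3714° ≈ 0.02 × 67965.4 = 1359.31 m.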